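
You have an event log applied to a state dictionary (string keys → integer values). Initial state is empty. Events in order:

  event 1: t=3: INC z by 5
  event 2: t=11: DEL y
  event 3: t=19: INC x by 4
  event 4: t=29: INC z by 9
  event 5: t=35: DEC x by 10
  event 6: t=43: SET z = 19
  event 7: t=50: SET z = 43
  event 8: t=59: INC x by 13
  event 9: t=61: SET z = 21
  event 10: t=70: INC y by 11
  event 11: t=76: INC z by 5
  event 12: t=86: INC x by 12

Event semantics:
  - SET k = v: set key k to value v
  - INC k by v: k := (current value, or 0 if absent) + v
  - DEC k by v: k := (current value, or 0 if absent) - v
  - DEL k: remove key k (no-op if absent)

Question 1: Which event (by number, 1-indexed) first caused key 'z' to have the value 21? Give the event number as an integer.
Looking for first event where z becomes 21:
  event 1: z = 5
  event 2: z = 5
  event 3: z = 5
  event 4: z = 14
  event 5: z = 14
  event 6: z = 19
  event 7: z = 43
  event 8: z = 43
  event 9: z 43 -> 21  <-- first match

Answer: 9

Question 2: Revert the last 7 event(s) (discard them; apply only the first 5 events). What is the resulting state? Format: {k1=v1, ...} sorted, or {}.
Answer: {x=-6, z=14}

Derivation:
Keep first 5 events (discard last 7):
  after event 1 (t=3: INC z by 5): {z=5}
  after event 2 (t=11: DEL y): {z=5}
  after event 3 (t=19: INC x by 4): {x=4, z=5}
  after event 4 (t=29: INC z by 9): {x=4, z=14}
  after event 5 (t=35: DEC x by 10): {x=-6, z=14}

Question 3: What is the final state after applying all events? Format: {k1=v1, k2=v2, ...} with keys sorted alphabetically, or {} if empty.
  after event 1 (t=3: INC z by 5): {z=5}
  after event 2 (t=11: DEL y): {z=5}
  after event 3 (t=19: INC x by 4): {x=4, z=5}
  after event 4 (t=29: INC z by 9): {x=4, z=14}
  after event 5 (t=35: DEC x by 10): {x=-6, z=14}
  after event 6 (t=43: SET z = 19): {x=-6, z=19}
  after event 7 (t=50: SET z = 43): {x=-6, z=43}
  after event 8 (t=59: INC x by 13): {x=7, z=43}
  after event 9 (t=61: SET z = 21): {x=7, z=21}
  after event 10 (t=70: INC y by 11): {x=7, y=11, z=21}
  after event 11 (t=76: INC z by 5): {x=7, y=11, z=26}
  after event 12 (t=86: INC x by 12): {x=19, y=11, z=26}

Answer: {x=19, y=11, z=26}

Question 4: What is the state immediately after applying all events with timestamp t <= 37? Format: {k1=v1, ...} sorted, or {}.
Answer: {x=-6, z=14}

Derivation:
Apply events with t <= 37 (5 events):
  after event 1 (t=3: INC z by 5): {z=5}
  after event 2 (t=11: DEL y): {z=5}
  after event 3 (t=19: INC x by 4): {x=4, z=5}
  after event 4 (t=29: INC z by 9): {x=4, z=14}
  after event 5 (t=35: DEC x by 10): {x=-6, z=14}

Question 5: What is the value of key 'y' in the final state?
Answer: 11

Derivation:
Track key 'y' through all 12 events:
  event 1 (t=3: INC z by 5): y unchanged
  event 2 (t=11: DEL y): y (absent) -> (absent)
  event 3 (t=19: INC x by 4): y unchanged
  event 4 (t=29: INC z by 9): y unchanged
  event 5 (t=35: DEC x by 10): y unchanged
  event 6 (t=43: SET z = 19): y unchanged
  event 7 (t=50: SET z = 43): y unchanged
  event 8 (t=59: INC x by 13): y unchanged
  event 9 (t=61: SET z = 21): y unchanged
  event 10 (t=70: INC y by 11): y (absent) -> 11
  event 11 (t=76: INC z by 5): y unchanged
  event 12 (t=86: INC x by 12): y unchanged
Final: y = 11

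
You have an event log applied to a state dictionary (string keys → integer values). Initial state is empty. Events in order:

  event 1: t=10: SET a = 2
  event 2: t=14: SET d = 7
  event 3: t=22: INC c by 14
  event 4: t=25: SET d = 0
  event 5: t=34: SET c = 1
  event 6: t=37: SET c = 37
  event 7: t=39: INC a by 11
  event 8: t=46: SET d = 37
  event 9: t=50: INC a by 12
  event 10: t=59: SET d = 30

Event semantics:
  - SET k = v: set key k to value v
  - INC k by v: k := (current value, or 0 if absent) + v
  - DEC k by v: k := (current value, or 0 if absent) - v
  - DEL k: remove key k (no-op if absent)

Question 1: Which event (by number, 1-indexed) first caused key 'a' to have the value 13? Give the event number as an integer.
Looking for first event where a becomes 13:
  event 1: a = 2
  event 2: a = 2
  event 3: a = 2
  event 4: a = 2
  event 5: a = 2
  event 6: a = 2
  event 7: a 2 -> 13  <-- first match

Answer: 7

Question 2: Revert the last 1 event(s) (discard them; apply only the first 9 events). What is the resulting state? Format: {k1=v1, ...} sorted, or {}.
Answer: {a=25, c=37, d=37}

Derivation:
Keep first 9 events (discard last 1):
  after event 1 (t=10: SET a = 2): {a=2}
  after event 2 (t=14: SET d = 7): {a=2, d=7}
  after event 3 (t=22: INC c by 14): {a=2, c=14, d=7}
  after event 4 (t=25: SET d = 0): {a=2, c=14, d=0}
  after event 5 (t=34: SET c = 1): {a=2, c=1, d=0}
  after event 6 (t=37: SET c = 37): {a=2, c=37, d=0}
  after event 7 (t=39: INC a by 11): {a=13, c=37, d=0}
  after event 8 (t=46: SET d = 37): {a=13, c=37, d=37}
  after event 9 (t=50: INC a by 12): {a=25, c=37, d=37}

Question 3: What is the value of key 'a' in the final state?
Answer: 25

Derivation:
Track key 'a' through all 10 events:
  event 1 (t=10: SET a = 2): a (absent) -> 2
  event 2 (t=14: SET d = 7): a unchanged
  event 3 (t=22: INC c by 14): a unchanged
  event 4 (t=25: SET d = 0): a unchanged
  event 5 (t=34: SET c = 1): a unchanged
  event 6 (t=37: SET c = 37): a unchanged
  event 7 (t=39: INC a by 11): a 2 -> 13
  event 8 (t=46: SET d = 37): a unchanged
  event 9 (t=50: INC a by 12): a 13 -> 25
  event 10 (t=59: SET d = 30): a unchanged
Final: a = 25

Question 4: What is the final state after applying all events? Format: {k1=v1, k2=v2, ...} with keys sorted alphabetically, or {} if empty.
  after event 1 (t=10: SET a = 2): {a=2}
  after event 2 (t=14: SET d = 7): {a=2, d=7}
  after event 3 (t=22: INC c by 14): {a=2, c=14, d=7}
  after event 4 (t=25: SET d = 0): {a=2, c=14, d=0}
  after event 5 (t=34: SET c = 1): {a=2, c=1, d=0}
  after event 6 (t=37: SET c = 37): {a=2, c=37, d=0}
  after event 7 (t=39: INC a by 11): {a=13, c=37, d=0}
  after event 8 (t=46: SET d = 37): {a=13, c=37, d=37}
  after event 9 (t=50: INC a by 12): {a=25, c=37, d=37}
  after event 10 (t=59: SET d = 30): {a=25, c=37, d=30}

Answer: {a=25, c=37, d=30}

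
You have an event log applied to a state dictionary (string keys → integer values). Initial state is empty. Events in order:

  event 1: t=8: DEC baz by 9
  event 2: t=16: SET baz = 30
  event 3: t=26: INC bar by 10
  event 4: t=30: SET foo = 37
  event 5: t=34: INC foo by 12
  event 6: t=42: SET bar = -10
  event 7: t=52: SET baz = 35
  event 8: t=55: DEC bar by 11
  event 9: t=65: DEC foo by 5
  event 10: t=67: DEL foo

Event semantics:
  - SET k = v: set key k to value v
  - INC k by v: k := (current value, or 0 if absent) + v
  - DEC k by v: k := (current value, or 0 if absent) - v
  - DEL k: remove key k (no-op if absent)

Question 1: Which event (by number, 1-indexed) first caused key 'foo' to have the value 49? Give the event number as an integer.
Answer: 5

Derivation:
Looking for first event where foo becomes 49:
  event 4: foo = 37
  event 5: foo 37 -> 49  <-- first match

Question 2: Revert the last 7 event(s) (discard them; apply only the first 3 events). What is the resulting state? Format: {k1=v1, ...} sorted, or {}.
Keep first 3 events (discard last 7):
  after event 1 (t=8: DEC baz by 9): {baz=-9}
  after event 2 (t=16: SET baz = 30): {baz=30}
  after event 3 (t=26: INC bar by 10): {bar=10, baz=30}

Answer: {bar=10, baz=30}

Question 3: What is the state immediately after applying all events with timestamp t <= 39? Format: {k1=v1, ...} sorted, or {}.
Apply events with t <= 39 (5 events):
  after event 1 (t=8: DEC baz by 9): {baz=-9}
  after event 2 (t=16: SET baz = 30): {baz=30}
  after event 3 (t=26: INC bar by 10): {bar=10, baz=30}
  after event 4 (t=30: SET foo = 37): {bar=10, baz=30, foo=37}
  after event 5 (t=34: INC foo by 12): {bar=10, baz=30, foo=49}

Answer: {bar=10, baz=30, foo=49}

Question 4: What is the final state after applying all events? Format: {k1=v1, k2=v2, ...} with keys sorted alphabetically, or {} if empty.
Answer: {bar=-21, baz=35}

Derivation:
  after event 1 (t=8: DEC baz by 9): {baz=-9}
  after event 2 (t=16: SET baz = 30): {baz=30}
  after event 3 (t=26: INC bar by 10): {bar=10, baz=30}
  after event 4 (t=30: SET foo = 37): {bar=10, baz=30, foo=37}
  after event 5 (t=34: INC foo by 12): {bar=10, baz=30, foo=49}
  after event 6 (t=42: SET bar = -10): {bar=-10, baz=30, foo=49}
  after event 7 (t=52: SET baz = 35): {bar=-10, baz=35, foo=49}
  after event 8 (t=55: DEC bar by 11): {bar=-21, baz=35, foo=49}
  after event 9 (t=65: DEC foo by 5): {bar=-21, baz=35, foo=44}
  after event 10 (t=67: DEL foo): {bar=-21, baz=35}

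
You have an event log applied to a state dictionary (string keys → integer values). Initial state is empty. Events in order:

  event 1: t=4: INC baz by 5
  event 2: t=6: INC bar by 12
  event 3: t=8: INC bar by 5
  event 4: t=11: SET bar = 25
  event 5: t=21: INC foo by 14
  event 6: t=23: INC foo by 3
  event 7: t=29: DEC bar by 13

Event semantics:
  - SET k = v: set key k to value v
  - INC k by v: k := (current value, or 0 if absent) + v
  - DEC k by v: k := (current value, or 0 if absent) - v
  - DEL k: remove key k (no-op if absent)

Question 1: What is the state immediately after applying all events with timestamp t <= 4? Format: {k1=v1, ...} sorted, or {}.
Answer: {baz=5}

Derivation:
Apply events with t <= 4 (1 events):
  after event 1 (t=4: INC baz by 5): {baz=5}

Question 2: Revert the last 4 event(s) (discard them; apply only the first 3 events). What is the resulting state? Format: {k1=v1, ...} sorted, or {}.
Answer: {bar=17, baz=5}

Derivation:
Keep first 3 events (discard last 4):
  after event 1 (t=4: INC baz by 5): {baz=5}
  after event 2 (t=6: INC bar by 12): {bar=12, baz=5}
  after event 3 (t=8: INC bar by 5): {bar=17, baz=5}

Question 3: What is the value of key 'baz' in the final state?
Answer: 5

Derivation:
Track key 'baz' through all 7 events:
  event 1 (t=4: INC baz by 5): baz (absent) -> 5
  event 2 (t=6: INC bar by 12): baz unchanged
  event 3 (t=8: INC bar by 5): baz unchanged
  event 4 (t=11: SET bar = 25): baz unchanged
  event 5 (t=21: INC foo by 14): baz unchanged
  event 6 (t=23: INC foo by 3): baz unchanged
  event 7 (t=29: DEC bar by 13): baz unchanged
Final: baz = 5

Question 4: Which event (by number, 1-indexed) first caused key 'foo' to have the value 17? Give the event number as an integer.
Answer: 6

Derivation:
Looking for first event where foo becomes 17:
  event 5: foo = 14
  event 6: foo 14 -> 17  <-- first match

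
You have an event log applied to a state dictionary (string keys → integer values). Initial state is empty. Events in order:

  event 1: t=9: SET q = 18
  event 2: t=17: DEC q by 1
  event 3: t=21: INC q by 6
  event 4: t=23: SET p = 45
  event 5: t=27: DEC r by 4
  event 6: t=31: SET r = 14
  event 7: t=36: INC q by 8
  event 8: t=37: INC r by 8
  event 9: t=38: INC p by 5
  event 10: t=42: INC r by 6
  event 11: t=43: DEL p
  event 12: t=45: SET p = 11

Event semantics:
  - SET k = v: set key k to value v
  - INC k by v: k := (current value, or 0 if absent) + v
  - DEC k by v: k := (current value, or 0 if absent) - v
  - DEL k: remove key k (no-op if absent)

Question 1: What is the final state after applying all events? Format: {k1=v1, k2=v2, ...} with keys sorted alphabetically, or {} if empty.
Answer: {p=11, q=31, r=28}

Derivation:
  after event 1 (t=9: SET q = 18): {q=18}
  after event 2 (t=17: DEC q by 1): {q=17}
  after event 3 (t=21: INC q by 6): {q=23}
  after event 4 (t=23: SET p = 45): {p=45, q=23}
  after event 5 (t=27: DEC r by 4): {p=45, q=23, r=-4}
  after event 6 (t=31: SET r = 14): {p=45, q=23, r=14}
  after event 7 (t=36: INC q by 8): {p=45, q=31, r=14}
  after event 8 (t=37: INC r by 8): {p=45, q=31, r=22}
  after event 9 (t=38: INC p by 5): {p=50, q=31, r=22}
  after event 10 (t=42: INC r by 6): {p=50, q=31, r=28}
  after event 11 (t=43: DEL p): {q=31, r=28}
  after event 12 (t=45: SET p = 11): {p=11, q=31, r=28}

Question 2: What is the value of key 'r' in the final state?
Track key 'r' through all 12 events:
  event 1 (t=9: SET q = 18): r unchanged
  event 2 (t=17: DEC q by 1): r unchanged
  event 3 (t=21: INC q by 6): r unchanged
  event 4 (t=23: SET p = 45): r unchanged
  event 5 (t=27: DEC r by 4): r (absent) -> -4
  event 6 (t=31: SET r = 14): r -4 -> 14
  event 7 (t=36: INC q by 8): r unchanged
  event 8 (t=37: INC r by 8): r 14 -> 22
  event 9 (t=38: INC p by 5): r unchanged
  event 10 (t=42: INC r by 6): r 22 -> 28
  event 11 (t=43: DEL p): r unchanged
  event 12 (t=45: SET p = 11): r unchanged
Final: r = 28

Answer: 28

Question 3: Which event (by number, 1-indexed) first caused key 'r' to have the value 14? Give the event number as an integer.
Looking for first event where r becomes 14:
  event 5: r = -4
  event 6: r -4 -> 14  <-- first match

Answer: 6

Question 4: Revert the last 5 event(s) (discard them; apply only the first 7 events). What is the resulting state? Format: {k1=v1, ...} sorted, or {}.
Answer: {p=45, q=31, r=14}

Derivation:
Keep first 7 events (discard last 5):
  after event 1 (t=9: SET q = 18): {q=18}
  after event 2 (t=17: DEC q by 1): {q=17}
  after event 3 (t=21: INC q by 6): {q=23}
  after event 4 (t=23: SET p = 45): {p=45, q=23}
  after event 5 (t=27: DEC r by 4): {p=45, q=23, r=-4}
  after event 6 (t=31: SET r = 14): {p=45, q=23, r=14}
  after event 7 (t=36: INC q by 8): {p=45, q=31, r=14}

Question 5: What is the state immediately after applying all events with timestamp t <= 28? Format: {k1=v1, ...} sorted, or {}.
Answer: {p=45, q=23, r=-4}

Derivation:
Apply events with t <= 28 (5 events):
  after event 1 (t=9: SET q = 18): {q=18}
  after event 2 (t=17: DEC q by 1): {q=17}
  after event 3 (t=21: INC q by 6): {q=23}
  after event 4 (t=23: SET p = 45): {p=45, q=23}
  after event 5 (t=27: DEC r by 4): {p=45, q=23, r=-4}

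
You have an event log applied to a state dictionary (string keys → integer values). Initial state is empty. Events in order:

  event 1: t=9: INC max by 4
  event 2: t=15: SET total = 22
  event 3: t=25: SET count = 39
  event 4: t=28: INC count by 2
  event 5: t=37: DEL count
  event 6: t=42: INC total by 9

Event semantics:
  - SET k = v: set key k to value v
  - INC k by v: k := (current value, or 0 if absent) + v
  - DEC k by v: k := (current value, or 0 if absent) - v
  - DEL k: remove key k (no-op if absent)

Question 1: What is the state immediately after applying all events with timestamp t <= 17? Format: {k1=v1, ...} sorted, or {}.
Apply events with t <= 17 (2 events):
  after event 1 (t=9: INC max by 4): {max=4}
  after event 2 (t=15: SET total = 22): {max=4, total=22}

Answer: {max=4, total=22}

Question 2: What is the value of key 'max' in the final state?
Answer: 4

Derivation:
Track key 'max' through all 6 events:
  event 1 (t=9: INC max by 4): max (absent) -> 4
  event 2 (t=15: SET total = 22): max unchanged
  event 3 (t=25: SET count = 39): max unchanged
  event 4 (t=28: INC count by 2): max unchanged
  event 5 (t=37: DEL count): max unchanged
  event 6 (t=42: INC total by 9): max unchanged
Final: max = 4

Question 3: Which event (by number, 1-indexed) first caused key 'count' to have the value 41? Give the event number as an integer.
Answer: 4

Derivation:
Looking for first event where count becomes 41:
  event 3: count = 39
  event 4: count 39 -> 41  <-- first match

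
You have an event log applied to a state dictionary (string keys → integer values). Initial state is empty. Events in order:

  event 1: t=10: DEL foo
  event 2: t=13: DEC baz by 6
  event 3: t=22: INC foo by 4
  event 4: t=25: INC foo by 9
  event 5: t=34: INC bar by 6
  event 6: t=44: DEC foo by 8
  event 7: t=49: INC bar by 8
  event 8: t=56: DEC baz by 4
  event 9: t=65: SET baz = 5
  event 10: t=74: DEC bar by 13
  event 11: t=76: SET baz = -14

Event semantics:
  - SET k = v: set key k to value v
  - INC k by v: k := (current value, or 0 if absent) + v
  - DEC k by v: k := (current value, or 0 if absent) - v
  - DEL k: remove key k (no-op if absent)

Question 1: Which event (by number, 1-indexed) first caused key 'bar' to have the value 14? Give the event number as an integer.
Answer: 7

Derivation:
Looking for first event where bar becomes 14:
  event 5: bar = 6
  event 6: bar = 6
  event 7: bar 6 -> 14  <-- first match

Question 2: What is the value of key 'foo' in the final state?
Track key 'foo' through all 11 events:
  event 1 (t=10: DEL foo): foo (absent) -> (absent)
  event 2 (t=13: DEC baz by 6): foo unchanged
  event 3 (t=22: INC foo by 4): foo (absent) -> 4
  event 4 (t=25: INC foo by 9): foo 4 -> 13
  event 5 (t=34: INC bar by 6): foo unchanged
  event 6 (t=44: DEC foo by 8): foo 13 -> 5
  event 7 (t=49: INC bar by 8): foo unchanged
  event 8 (t=56: DEC baz by 4): foo unchanged
  event 9 (t=65: SET baz = 5): foo unchanged
  event 10 (t=74: DEC bar by 13): foo unchanged
  event 11 (t=76: SET baz = -14): foo unchanged
Final: foo = 5

Answer: 5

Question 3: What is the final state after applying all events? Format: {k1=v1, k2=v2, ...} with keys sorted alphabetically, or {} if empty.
  after event 1 (t=10: DEL foo): {}
  after event 2 (t=13: DEC baz by 6): {baz=-6}
  after event 3 (t=22: INC foo by 4): {baz=-6, foo=4}
  after event 4 (t=25: INC foo by 9): {baz=-6, foo=13}
  after event 5 (t=34: INC bar by 6): {bar=6, baz=-6, foo=13}
  after event 6 (t=44: DEC foo by 8): {bar=6, baz=-6, foo=5}
  after event 7 (t=49: INC bar by 8): {bar=14, baz=-6, foo=5}
  after event 8 (t=56: DEC baz by 4): {bar=14, baz=-10, foo=5}
  after event 9 (t=65: SET baz = 5): {bar=14, baz=5, foo=5}
  after event 10 (t=74: DEC bar by 13): {bar=1, baz=5, foo=5}
  after event 11 (t=76: SET baz = -14): {bar=1, baz=-14, foo=5}

Answer: {bar=1, baz=-14, foo=5}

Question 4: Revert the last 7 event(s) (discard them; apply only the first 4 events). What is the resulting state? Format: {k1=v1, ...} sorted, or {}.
Answer: {baz=-6, foo=13}

Derivation:
Keep first 4 events (discard last 7):
  after event 1 (t=10: DEL foo): {}
  after event 2 (t=13: DEC baz by 6): {baz=-6}
  after event 3 (t=22: INC foo by 4): {baz=-6, foo=4}
  after event 4 (t=25: INC foo by 9): {baz=-6, foo=13}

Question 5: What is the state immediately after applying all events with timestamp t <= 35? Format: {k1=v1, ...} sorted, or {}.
Answer: {bar=6, baz=-6, foo=13}

Derivation:
Apply events with t <= 35 (5 events):
  after event 1 (t=10: DEL foo): {}
  after event 2 (t=13: DEC baz by 6): {baz=-6}
  after event 3 (t=22: INC foo by 4): {baz=-6, foo=4}
  after event 4 (t=25: INC foo by 9): {baz=-6, foo=13}
  after event 5 (t=34: INC bar by 6): {bar=6, baz=-6, foo=13}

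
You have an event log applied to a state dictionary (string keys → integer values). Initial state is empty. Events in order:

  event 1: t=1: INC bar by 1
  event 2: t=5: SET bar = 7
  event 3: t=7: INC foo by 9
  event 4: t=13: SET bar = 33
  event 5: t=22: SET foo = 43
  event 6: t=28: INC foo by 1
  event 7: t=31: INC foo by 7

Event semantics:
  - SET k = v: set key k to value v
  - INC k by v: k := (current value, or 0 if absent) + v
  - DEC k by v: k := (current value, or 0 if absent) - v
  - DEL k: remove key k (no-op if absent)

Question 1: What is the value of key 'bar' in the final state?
Track key 'bar' through all 7 events:
  event 1 (t=1: INC bar by 1): bar (absent) -> 1
  event 2 (t=5: SET bar = 7): bar 1 -> 7
  event 3 (t=7: INC foo by 9): bar unchanged
  event 4 (t=13: SET bar = 33): bar 7 -> 33
  event 5 (t=22: SET foo = 43): bar unchanged
  event 6 (t=28: INC foo by 1): bar unchanged
  event 7 (t=31: INC foo by 7): bar unchanged
Final: bar = 33

Answer: 33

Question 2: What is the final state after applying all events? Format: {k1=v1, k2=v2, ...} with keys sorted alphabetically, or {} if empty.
Answer: {bar=33, foo=51}

Derivation:
  after event 1 (t=1: INC bar by 1): {bar=1}
  after event 2 (t=5: SET bar = 7): {bar=7}
  after event 3 (t=7: INC foo by 9): {bar=7, foo=9}
  after event 4 (t=13: SET bar = 33): {bar=33, foo=9}
  after event 5 (t=22: SET foo = 43): {bar=33, foo=43}
  after event 6 (t=28: INC foo by 1): {bar=33, foo=44}
  after event 7 (t=31: INC foo by 7): {bar=33, foo=51}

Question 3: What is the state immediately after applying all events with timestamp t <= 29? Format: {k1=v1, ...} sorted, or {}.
Apply events with t <= 29 (6 events):
  after event 1 (t=1: INC bar by 1): {bar=1}
  after event 2 (t=5: SET bar = 7): {bar=7}
  after event 3 (t=7: INC foo by 9): {bar=7, foo=9}
  after event 4 (t=13: SET bar = 33): {bar=33, foo=9}
  after event 5 (t=22: SET foo = 43): {bar=33, foo=43}
  after event 6 (t=28: INC foo by 1): {bar=33, foo=44}

Answer: {bar=33, foo=44}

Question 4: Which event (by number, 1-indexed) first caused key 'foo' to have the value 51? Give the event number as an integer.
Looking for first event where foo becomes 51:
  event 3: foo = 9
  event 4: foo = 9
  event 5: foo = 43
  event 6: foo = 44
  event 7: foo 44 -> 51  <-- first match

Answer: 7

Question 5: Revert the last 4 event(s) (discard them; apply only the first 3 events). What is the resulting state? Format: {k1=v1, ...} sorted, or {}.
Keep first 3 events (discard last 4):
  after event 1 (t=1: INC bar by 1): {bar=1}
  after event 2 (t=5: SET bar = 7): {bar=7}
  after event 3 (t=7: INC foo by 9): {bar=7, foo=9}

Answer: {bar=7, foo=9}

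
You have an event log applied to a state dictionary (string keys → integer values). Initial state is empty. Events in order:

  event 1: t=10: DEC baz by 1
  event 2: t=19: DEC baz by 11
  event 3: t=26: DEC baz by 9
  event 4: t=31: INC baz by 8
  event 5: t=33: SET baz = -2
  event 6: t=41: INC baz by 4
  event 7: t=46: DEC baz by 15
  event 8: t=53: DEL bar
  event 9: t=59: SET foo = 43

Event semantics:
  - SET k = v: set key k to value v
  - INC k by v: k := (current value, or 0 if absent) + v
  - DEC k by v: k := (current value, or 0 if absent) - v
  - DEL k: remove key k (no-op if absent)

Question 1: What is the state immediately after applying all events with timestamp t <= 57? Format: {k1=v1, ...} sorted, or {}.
Answer: {baz=-13}

Derivation:
Apply events with t <= 57 (8 events):
  after event 1 (t=10: DEC baz by 1): {baz=-1}
  after event 2 (t=19: DEC baz by 11): {baz=-12}
  after event 3 (t=26: DEC baz by 9): {baz=-21}
  after event 4 (t=31: INC baz by 8): {baz=-13}
  after event 5 (t=33: SET baz = -2): {baz=-2}
  after event 6 (t=41: INC baz by 4): {baz=2}
  after event 7 (t=46: DEC baz by 15): {baz=-13}
  after event 8 (t=53: DEL bar): {baz=-13}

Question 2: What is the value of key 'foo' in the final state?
Answer: 43

Derivation:
Track key 'foo' through all 9 events:
  event 1 (t=10: DEC baz by 1): foo unchanged
  event 2 (t=19: DEC baz by 11): foo unchanged
  event 3 (t=26: DEC baz by 9): foo unchanged
  event 4 (t=31: INC baz by 8): foo unchanged
  event 5 (t=33: SET baz = -2): foo unchanged
  event 6 (t=41: INC baz by 4): foo unchanged
  event 7 (t=46: DEC baz by 15): foo unchanged
  event 8 (t=53: DEL bar): foo unchanged
  event 9 (t=59: SET foo = 43): foo (absent) -> 43
Final: foo = 43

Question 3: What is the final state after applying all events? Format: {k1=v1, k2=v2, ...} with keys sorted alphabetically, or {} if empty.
Answer: {baz=-13, foo=43}

Derivation:
  after event 1 (t=10: DEC baz by 1): {baz=-1}
  after event 2 (t=19: DEC baz by 11): {baz=-12}
  after event 3 (t=26: DEC baz by 9): {baz=-21}
  after event 4 (t=31: INC baz by 8): {baz=-13}
  after event 5 (t=33: SET baz = -2): {baz=-2}
  after event 6 (t=41: INC baz by 4): {baz=2}
  after event 7 (t=46: DEC baz by 15): {baz=-13}
  after event 8 (t=53: DEL bar): {baz=-13}
  after event 9 (t=59: SET foo = 43): {baz=-13, foo=43}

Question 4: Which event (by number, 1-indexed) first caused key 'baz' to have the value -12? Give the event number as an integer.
Looking for first event where baz becomes -12:
  event 1: baz = -1
  event 2: baz -1 -> -12  <-- first match

Answer: 2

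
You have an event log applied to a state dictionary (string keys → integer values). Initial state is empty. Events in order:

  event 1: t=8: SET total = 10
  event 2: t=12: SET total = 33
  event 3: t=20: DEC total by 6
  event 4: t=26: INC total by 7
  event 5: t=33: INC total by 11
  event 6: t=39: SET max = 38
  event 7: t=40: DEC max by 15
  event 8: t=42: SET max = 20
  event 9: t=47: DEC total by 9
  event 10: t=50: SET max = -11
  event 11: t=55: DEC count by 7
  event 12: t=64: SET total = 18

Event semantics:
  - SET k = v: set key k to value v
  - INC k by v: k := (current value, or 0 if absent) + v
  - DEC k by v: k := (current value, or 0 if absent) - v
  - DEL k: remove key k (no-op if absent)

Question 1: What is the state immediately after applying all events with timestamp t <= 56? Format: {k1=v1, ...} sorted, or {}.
Answer: {count=-7, max=-11, total=36}

Derivation:
Apply events with t <= 56 (11 events):
  after event 1 (t=8: SET total = 10): {total=10}
  after event 2 (t=12: SET total = 33): {total=33}
  after event 3 (t=20: DEC total by 6): {total=27}
  after event 4 (t=26: INC total by 7): {total=34}
  after event 5 (t=33: INC total by 11): {total=45}
  after event 6 (t=39: SET max = 38): {max=38, total=45}
  after event 7 (t=40: DEC max by 15): {max=23, total=45}
  after event 8 (t=42: SET max = 20): {max=20, total=45}
  after event 9 (t=47: DEC total by 9): {max=20, total=36}
  after event 10 (t=50: SET max = -11): {max=-11, total=36}
  after event 11 (t=55: DEC count by 7): {count=-7, max=-11, total=36}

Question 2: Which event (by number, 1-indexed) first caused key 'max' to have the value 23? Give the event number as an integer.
Looking for first event where max becomes 23:
  event 6: max = 38
  event 7: max 38 -> 23  <-- first match

Answer: 7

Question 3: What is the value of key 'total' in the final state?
Answer: 18

Derivation:
Track key 'total' through all 12 events:
  event 1 (t=8: SET total = 10): total (absent) -> 10
  event 2 (t=12: SET total = 33): total 10 -> 33
  event 3 (t=20: DEC total by 6): total 33 -> 27
  event 4 (t=26: INC total by 7): total 27 -> 34
  event 5 (t=33: INC total by 11): total 34 -> 45
  event 6 (t=39: SET max = 38): total unchanged
  event 7 (t=40: DEC max by 15): total unchanged
  event 8 (t=42: SET max = 20): total unchanged
  event 9 (t=47: DEC total by 9): total 45 -> 36
  event 10 (t=50: SET max = -11): total unchanged
  event 11 (t=55: DEC count by 7): total unchanged
  event 12 (t=64: SET total = 18): total 36 -> 18
Final: total = 18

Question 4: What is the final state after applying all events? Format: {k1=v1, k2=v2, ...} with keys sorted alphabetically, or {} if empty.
  after event 1 (t=8: SET total = 10): {total=10}
  after event 2 (t=12: SET total = 33): {total=33}
  after event 3 (t=20: DEC total by 6): {total=27}
  after event 4 (t=26: INC total by 7): {total=34}
  after event 5 (t=33: INC total by 11): {total=45}
  after event 6 (t=39: SET max = 38): {max=38, total=45}
  after event 7 (t=40: DEC max by 15): {max=23, total=45}
  after event 8 (t=42: SET max = 20): {max=20, total=45}
  after event 9 (t=47: DEC total by 9): {max=20, total=36}
  after event 10 (t=50: SET max = -11): {max=-11, total=36}
  after event 11 (t=55: DEC count by 7): {count=-7, max=-11, total=36}
  after event 12 (t=64: SET total = 18): {count=-7, max=-11, total=18}

Answer: {count=-7, max=-11, total=18}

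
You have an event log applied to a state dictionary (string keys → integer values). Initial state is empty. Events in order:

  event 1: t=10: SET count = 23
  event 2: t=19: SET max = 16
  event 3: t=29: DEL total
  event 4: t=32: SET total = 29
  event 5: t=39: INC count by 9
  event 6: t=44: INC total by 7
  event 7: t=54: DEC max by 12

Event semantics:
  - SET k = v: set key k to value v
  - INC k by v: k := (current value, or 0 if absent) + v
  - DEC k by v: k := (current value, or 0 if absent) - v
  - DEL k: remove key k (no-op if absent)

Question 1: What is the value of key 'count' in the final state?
Track key 'count' through all 7 events:
  event 1 (t=10: SET count = 23): count (absent) -> 23
  event 2 (t=19: SET max = 16): count unchanged
  event 3 (t=29: DEL total): count unchanged
  event 4 (t=32: SET total = 29): count unchanged
  event 5 (t=39: INC count by 9): count 23 -> 32
  event 6 (t=44: INC total by 7): count unchanged
  event 7 (t=54: DEC max by 12): count unchanged
Final: count = 32

Answer: 32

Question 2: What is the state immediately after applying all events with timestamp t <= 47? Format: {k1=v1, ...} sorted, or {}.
Apply events with t <= 47 (6 events):
  after event 1 (t=10: SET count = 23): {count=23}
  after event 2 (t=19: SET max = 16): {count=23, max=16}
  after event 3 (t=29: DEL total): {count=23, max=16}
  after event 4 (t=32: SET total = 29): {count=23, max=16, total=29}
  after event 5 (t=39: INC count by 9): {count=32, max=16, total=29}
  after event 6 (t=44: INC total by 7): {count=32, max=16, total=36}

Answer: {count=32, max=16, total=36}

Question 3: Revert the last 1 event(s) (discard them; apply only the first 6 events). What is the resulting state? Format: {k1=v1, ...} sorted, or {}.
Keep first 6 events (discard last 1):
  after event 1 (t=10: SET count = 23): {count=23}
  after event 2 (t=19: SET max = 16): {count=23, max=16}
  after event 3 (t=29: DEL total): {count=23, max=16}
  after event 4 (t=32: SET total = 29): {count=23, max=16, total=29}
  after event 5 (t=39: INC count by 9): {count=32, max=16, total=29}
  after event 6 (t=44: INC total by 7): {count=32, max=16, total=36}

Answer: {count=32, max=16, total=36}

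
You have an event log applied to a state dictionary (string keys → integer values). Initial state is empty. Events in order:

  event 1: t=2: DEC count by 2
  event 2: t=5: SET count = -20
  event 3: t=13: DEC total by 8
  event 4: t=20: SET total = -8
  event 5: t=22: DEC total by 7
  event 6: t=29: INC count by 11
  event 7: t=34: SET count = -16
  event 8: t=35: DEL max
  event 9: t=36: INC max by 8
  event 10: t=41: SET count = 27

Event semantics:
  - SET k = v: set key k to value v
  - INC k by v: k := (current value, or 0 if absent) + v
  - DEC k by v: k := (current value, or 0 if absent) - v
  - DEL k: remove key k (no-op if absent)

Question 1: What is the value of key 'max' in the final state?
Answer: 8

Derivation:
Track key 'max' through all 10 events:
  event 1 (t=2: DEC count by 2): max unchanged
  event 2 (t=5: SET count = -20): max unchanged
  event 3 (t=13: DEC total by 8): max unchanged
  event 4 (t=20: SET total = -8): max unchanged
  event 5 (t=22: DEC total by 7): max unchanged
  event 6 (t=29: INC count by 11): max unchanged
  event 7 (t=34: SET count = -16): max unchanged
  event 8 (t=35: DEL max): max (absent) -> (absent)
  event 9 (t=36: INC max by 8): max (absent) -> 8
  event 10 (t=41: SET count = 27): max unchanged
Final: max = 8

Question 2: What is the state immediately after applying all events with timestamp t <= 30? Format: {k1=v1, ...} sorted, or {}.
Apply events with t <= 30 (6 events):
  after event 1 (t=2: DEC count by 2): {count=-2}
  after event 2 (t=5: SET count = -20): {count=-20}
  after event 3 (t=13: DEC total by 8): {count=-20, total=-8}
  after event 4 (t=20: SET total = -8): {count=-20, total=-8}
  after event 5 (t=22: DEC total by 7): {count=-20, total=-15}
  after event 6 (t=29: INC count by 11): {count=-9, total=-15}

Answer: {count=-9, total=-15}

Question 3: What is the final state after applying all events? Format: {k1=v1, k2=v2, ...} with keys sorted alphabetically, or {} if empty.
  after event 1 (t=2: DEC count by 2): {count=-2}
  after event 2 (t=5: SET count = -20): {count=-20}
  after event 3 (t=13: DEC total by 8): {count=-20, total=-8}
  after event 4 (t=20: SET total = -8): {count=-20, total=-8}
  after event 5 (t=22: DEC total by 7): {count=-20, total=-15}
  after event 6 (t=29: INC count by 11): {count=-9, total=-15}
  after event 7 (t=34: SET count = -16): {count=-16, total=-15}
  after event 8 (t=35: DEL max): {count=-16, total=-15}
  after event 9 (t=36: INC max by 8): {count=-16, max=8, total=-15}
  after event 10 (t=41: SET count = 27): {count=27, max=8, total=-15}

Answer: {count=27, max=8, total=-15}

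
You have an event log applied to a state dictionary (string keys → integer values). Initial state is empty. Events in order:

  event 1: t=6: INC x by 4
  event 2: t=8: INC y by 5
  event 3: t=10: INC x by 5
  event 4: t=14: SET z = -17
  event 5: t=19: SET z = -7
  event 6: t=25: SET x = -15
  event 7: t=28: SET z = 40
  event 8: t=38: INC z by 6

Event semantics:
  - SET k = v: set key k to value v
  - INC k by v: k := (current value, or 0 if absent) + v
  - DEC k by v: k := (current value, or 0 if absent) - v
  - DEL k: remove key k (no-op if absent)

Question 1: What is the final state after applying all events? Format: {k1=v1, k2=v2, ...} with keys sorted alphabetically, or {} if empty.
  after event 1 (t=6: INC x by 4): {x=4}
  after event 2 (t=8: INC y by 5): {x=4, y=5}
  after event 3 (t=10: INC x by 5): {x=9, y=5}
  after event 4 (t=14: SET z = -17): {x=9, y=5, z=-17}
  after event 5 (t=19: SET z = -7): {x=9, y=5, z=-7}
  after event 6 (t=25: SET x = -15): {x=-15, y=5, z=-7}
  after event 7 (t=28: SET z = 40): {x=-15, y=5, z=40}
  after event 8 (t=38: INC z by 6): {x=-15, y=5, z=46}

Answer: {x=-15, y=5, z=46}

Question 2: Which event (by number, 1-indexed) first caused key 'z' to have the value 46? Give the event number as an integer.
Looking for first event where z becomes 46:
  event 4: z = -17
  event 5: z = -7
  event 6: z = -7
  event 7: z = 40
  event 8: z 40 -> 46  <-- first match

Answer: 8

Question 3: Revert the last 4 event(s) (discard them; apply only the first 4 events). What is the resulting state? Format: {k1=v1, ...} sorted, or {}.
Answer: {x=9, y=5, z=-17}

Derivation:
Keep first 4 events (discard last 4):
  after event 1 (t=6: INC x by 4): {x=4}
  after event 2 (t=8: INC y by 5): {x=4, y=5}
  after event 3 (t=10: INC x by 5): {x=9, y=5}
  after event 4 (t=14: SET z = -17): {x=9, y=5, z=-17}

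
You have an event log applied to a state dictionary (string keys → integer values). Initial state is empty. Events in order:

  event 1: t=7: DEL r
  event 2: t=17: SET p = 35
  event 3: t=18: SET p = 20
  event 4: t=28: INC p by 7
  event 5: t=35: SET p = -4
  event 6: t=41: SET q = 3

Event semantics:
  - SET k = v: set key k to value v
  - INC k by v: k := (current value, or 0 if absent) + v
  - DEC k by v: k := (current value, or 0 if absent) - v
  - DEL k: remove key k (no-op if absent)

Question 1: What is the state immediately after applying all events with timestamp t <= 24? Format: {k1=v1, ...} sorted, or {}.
Answer: {p=20}

Derivation:
Apply events with t <= 24 (3 events):
  after event 1 (t=7: DEL r): {}
  after event 2 (t=17: SET p = 35): {p=35}
  after event 3 (t=18: SET p = 20): {p=20}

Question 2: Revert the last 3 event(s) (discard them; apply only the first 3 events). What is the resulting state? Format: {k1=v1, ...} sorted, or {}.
Answer: {p=20}

Derivation:
Keep first 3 events (discard last 3):
  after event 1 (t=7: DEL r): {}
  after event 2 (t=17: SET p = 35): {p=35}
  after event 3 (t=18: SET p = 20): {p=20}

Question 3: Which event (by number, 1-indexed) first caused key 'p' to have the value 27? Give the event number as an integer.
Looking for first event where p becomes 27:
  event 2: p = 35
  event 3: p = 20
  event 4: p 20 -> 27  <-- first match

Answer: 4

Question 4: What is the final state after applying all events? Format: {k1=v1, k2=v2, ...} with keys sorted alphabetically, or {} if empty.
  after event 1 (t=7: DEL r): {}
  after event 2 (t=17: SET p = 35): {p=35}
  after event 3 (t=18: SET p = 20): {p=20}
  after event 4 (t=28: INC p by 7): {p=27}
  after event 5 (t=35: SET p = -4): {p=-4}
  after event 6 (t=41: SET q = 3): {p=-4, q=3}

Answer: {p=-4, q=3}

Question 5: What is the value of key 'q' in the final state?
Track key 'q' through all 6 events:
  event 1 (t=7: DEL r): q unchanged
  event 2 (t=17: SET p = 35): q unchanged
  event 3 (t=18: SET p = 20): q unchanged
  event 4 (t=28: INC p by 7): q unchanged
  event 5 (t=35: SET p = -4): q unchanged
  event 6 (t=41: SET q = 3): q (absent) -> 3
Final: q = 3

Answer: 3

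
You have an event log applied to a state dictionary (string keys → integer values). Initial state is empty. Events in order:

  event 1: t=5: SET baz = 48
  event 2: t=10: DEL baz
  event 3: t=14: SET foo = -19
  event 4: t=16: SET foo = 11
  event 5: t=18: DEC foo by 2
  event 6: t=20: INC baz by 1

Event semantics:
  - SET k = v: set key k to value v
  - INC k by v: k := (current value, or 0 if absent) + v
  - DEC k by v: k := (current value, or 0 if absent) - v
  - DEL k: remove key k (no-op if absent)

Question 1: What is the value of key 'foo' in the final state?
Answer: 9

Derivation:
Track key 'foo' through all 6 events:
  event 1 (t=5: SET baz = 48): foo unchanged
  event 2 (t=10: DEL baz): foo unchanged
  event 3 (t=14: SET foo = -19): foo (absent) -> -19
  event 4 (t=16: SET foo = 11): foo -19 -> 11
  event 5 (t=18: DEC foo by 2): foo 11 -> 9
  event 6 (t=20: INC baz by 1): foo unchanged
Final: foo = 9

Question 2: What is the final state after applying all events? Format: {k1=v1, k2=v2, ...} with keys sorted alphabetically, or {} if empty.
Answer: {baz=1, foo=9}

Derivation:
  after event 1 (t=5: SET baz = 48): {baz=48}
  after event 2 (t=10: DEL baz): {}
  after event 3 (t=14: SET foo = -19): {foo=-19}
  after event 4 (t=16: SET foo = 11): {foo=11}
  after event 5 (t=18: DEC foo by 2): {foo=9}
  after event 6 (t=20: INC baz by 1): {baz=1, foo=9}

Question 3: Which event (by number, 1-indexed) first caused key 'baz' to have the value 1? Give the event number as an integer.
Answer: 6

Derivation:
Looking for first event where baz becomes 1:
  event 1: baz = 48
  event 2: baz = (absent)
  event 6: baz (absent) -> 1  <-- first match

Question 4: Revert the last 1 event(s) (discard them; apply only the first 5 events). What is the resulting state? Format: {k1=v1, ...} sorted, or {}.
Keep first 5 events (discard last 1):
  after event 1 (t=5: SET baz = 48): {baz=48}
  after event 2 (t=10: DEL baz): {}
  after event 3 (t=14: SET foo = -19): {foo=-19}
  after event 4 (t=16: SET foo = 11): {foo=11}
  after event 5 (t=18: DEC foo by 2): {foo=9}

Answer: {foo=9}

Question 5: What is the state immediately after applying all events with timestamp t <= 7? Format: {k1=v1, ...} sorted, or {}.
Answer: {baz=48}

Derivation:
Apply events with t <= 7 (1 events):
  after event 1 (t=5: SET baz = 48): {baz=48}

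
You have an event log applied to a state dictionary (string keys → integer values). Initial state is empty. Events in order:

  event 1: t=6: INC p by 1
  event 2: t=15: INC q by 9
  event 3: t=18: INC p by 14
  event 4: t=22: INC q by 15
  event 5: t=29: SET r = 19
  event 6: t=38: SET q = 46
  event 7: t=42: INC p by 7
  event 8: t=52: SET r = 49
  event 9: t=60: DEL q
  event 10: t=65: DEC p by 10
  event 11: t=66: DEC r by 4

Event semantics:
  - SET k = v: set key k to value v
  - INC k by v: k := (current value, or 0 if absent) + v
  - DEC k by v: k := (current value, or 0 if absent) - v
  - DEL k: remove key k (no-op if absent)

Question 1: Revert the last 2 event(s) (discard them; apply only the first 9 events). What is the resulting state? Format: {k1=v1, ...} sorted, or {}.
Answer: {p=22, r=49}

Derivation:
Keep first 9 events (discard last 2):
  after event 1 (t=6: INC p by 1): {p=1}
  after event 2 (t=15: INC q by 9): {p=1, q=9}
  after event 3 (t=18: INC p by 14): {p=15, q=9}
  after event 4 (t=22: INC q by 15): {p=15, q=24}
  after event 5 (t=29: SET r = 19): {p=15, q=24, r=19}
  after event 6 (t=38: SET q = 46): {p=15, q=46, r=19}
  after event 7 (t=42: INC p by 7): {p=22, q=46, r=19}
  after event 8 (t=52: SET r = 49): {p=22, q=46, r=49}
  after event 9 (t=60: DEL q): {p=22, r=49}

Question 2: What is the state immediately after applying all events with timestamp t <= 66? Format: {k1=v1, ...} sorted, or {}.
Apply events with t <= 66 (11 events):
  after event 1 (t=6: INC p by 1): {p=1}
  after event 2 (t=15: INC q by 9): {p=1, q=9}
  after event 3 (t=18: INC p by 14): {p=15, q=9}
  after event 4 (t=22: INC q by 15): {p=15, q=24}
  after event 5 (t=29: SET r = 19): {p=15, q=24, r=19}
  after event 6 (t=38: SET q = 46): {p=15, q=46, r=19}
  after event 7 (t=42: INC p by 7): {p=22, q=46, r=19}
  after event 8 (t=52: SET r = 49): {p=22, q=46, r=49}
  after event 9 (t=60: DEL q): {p=22, r=49}
  after event 10 (t=65: DEC p by 10): {p=12, r=49}
  after event 11 (t=66: DEC r by 4): {p=12, r=45}

Answer: {p=12, r=45}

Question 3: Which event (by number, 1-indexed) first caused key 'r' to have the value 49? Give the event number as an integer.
Answer: 8

Derivation:
Looking for first event where r becomes 49:
  event 5: r = 19
  event 6: r = 19
  event 7: r = 19
  event 8: r 19 -> 49  <-- first match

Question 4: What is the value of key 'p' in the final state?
Answer: 12

Derivation:
Track key 'p' through all 11 events:
  event 1 (t=6: INC p by 1): p (absent) -> 1
  event 2 (t=15: INC q by 9): p unchanged
  event 3 (t=18: INC p by 14): p 1 -> 15
  event 4 (t=22: INC q by 15): p unchanged
  event 5 (t=29: SET r = 19): p unchanged
  event 6 (t=38: SET q = 46): p unchanged
  event 7 (t=42: INC p by 7): p 15 -> 22
  event 8 (t=52: SET r = 49): p unchanged
  event 9 (t=60: DEL q): p unchanged
  event 10 (t=65: DEC p by 10): p 22 -> 12
  event 11 (t=66: DEC r by 4): p unchanged
Final: p = 12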